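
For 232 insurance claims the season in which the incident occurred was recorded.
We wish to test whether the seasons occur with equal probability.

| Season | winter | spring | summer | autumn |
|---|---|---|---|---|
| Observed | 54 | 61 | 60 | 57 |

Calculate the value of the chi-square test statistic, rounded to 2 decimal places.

0.52

Under H₀ each category has probability 1/4, so each expected count is 232/4 = 58.
winter: (54 − 58)²/58 = 16/58 = 0.276
spring: (61 − 58)²/58 = 9/58 = 0.155
summer: (60 − 58)²/58 = 4/58 = 0.069
autumn: (57 − 58)²/58 = 1/58 = 0.017
Sum = 0.52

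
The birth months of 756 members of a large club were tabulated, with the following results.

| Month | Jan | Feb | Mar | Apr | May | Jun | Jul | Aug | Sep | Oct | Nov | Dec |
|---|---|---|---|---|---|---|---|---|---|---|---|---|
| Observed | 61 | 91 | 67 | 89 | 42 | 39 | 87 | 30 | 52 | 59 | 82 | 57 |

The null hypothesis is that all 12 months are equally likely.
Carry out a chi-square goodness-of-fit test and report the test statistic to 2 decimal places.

74.54

Expected count for each of the 12 categories: 756/12 = 63.
χ² = (61−63)²/63 + (91−63)²/63 + (67−63)²/63 + (89−63)²/63 + (42−63)²/63 + (39−63)²/63 + (87−63)²/63 + (30−63)²/63 + (52−63)²/63 + (59−63)²/63 + (82−63)²/63 + (57−63)²/63
   = 0.063 + 12.444 + 0.254 + 10.730 + 7.000 + 9.143 + 9.143 + 17.286 + 1.921 + 0.254 + 5.730 + 0.571
Sum = 74.54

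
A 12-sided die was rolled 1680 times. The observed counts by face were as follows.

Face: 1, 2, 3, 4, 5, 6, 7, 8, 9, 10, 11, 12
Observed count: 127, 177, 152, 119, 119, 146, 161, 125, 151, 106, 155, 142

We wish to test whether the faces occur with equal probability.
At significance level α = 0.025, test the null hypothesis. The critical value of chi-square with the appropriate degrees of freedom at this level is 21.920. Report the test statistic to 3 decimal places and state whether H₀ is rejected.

Expected count for each of the 12 categories: 1680/12 = 140.
χ² = (127−140)²/140 + (177−140)²/140 + (152−140)²/140 + (119−140)²/140 + (119−140)²/140 + (146−140)²/140 + (161−140)²/140 + (125−140)²/140 + (151−140)²/140 + (106−140)²/140 + (155−140)²/140 + (142−140)²/140
   = 1.2071 + 9.7786 + 1.0286 + 3.1500 + 3.1500 + 0.2571 + 3.1500 + 1.6071 + 0.8643 + 8.2571 + 1.6071 + 0.0286
Sum = 34.086
df = 11. Since 34.086 > 21.920, we reject H₀.

34.086; reject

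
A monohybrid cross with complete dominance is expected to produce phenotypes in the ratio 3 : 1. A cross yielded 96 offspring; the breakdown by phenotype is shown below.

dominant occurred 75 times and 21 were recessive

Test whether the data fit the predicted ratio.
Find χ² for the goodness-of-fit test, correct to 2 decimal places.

0.50

Ratio total = 4. Expected counts: 96×3/4 = 72, 96×1/4 = 24.
cat            O        E   (O−E)²/E
dominant      75       72      0.125
recessive     21       24      0.375
Sum = 0.50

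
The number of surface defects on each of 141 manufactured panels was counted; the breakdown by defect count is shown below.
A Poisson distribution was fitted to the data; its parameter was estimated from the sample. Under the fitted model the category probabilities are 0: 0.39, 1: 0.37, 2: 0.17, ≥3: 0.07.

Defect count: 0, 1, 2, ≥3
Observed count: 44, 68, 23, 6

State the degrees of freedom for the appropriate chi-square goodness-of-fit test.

There are k = 4 categories and 1 parameter estimated from the data, so df = 4 − 1 − 1 = 2.

2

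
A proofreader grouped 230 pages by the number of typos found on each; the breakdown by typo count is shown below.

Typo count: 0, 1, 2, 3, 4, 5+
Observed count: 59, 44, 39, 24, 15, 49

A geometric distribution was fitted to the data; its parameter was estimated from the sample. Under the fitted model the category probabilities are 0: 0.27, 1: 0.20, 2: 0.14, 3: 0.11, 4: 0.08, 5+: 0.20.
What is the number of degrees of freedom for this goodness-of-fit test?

4

There are k = 6 categories and 1 parameter estimated from the data, so df = 6 − 1 − 1 = 4.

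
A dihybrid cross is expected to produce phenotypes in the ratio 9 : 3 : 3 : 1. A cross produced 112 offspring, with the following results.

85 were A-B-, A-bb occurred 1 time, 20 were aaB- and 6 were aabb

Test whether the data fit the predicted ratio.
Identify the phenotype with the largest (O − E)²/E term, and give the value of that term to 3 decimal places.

A-bb, 19.048

Ratio total = 16. Expected counts: 112×9/16 = 63, 112×3/16 = 21, 112×3/16 = 21, 112×1/16 = 7.
A-B-: (85 − 63)²/63 = 484/63 = 7.6825
A-bb: (1 − 21)²/21 = 400/21 = 19.0476
aaB-: (20 − 21)²/21 = 1/21 = 0.0476
aabb: (6 − 7)²/7 = 1/7 = 0.1429
The largest term is for A-bb: 19.048.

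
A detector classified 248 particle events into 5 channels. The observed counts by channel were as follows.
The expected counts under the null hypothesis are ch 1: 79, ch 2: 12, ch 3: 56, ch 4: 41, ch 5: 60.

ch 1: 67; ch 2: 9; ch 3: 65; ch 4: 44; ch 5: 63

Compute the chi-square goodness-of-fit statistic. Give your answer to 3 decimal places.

χ² = (67−79)²/79 + (9−12)²/12 + (65−56)²/56 + (44−41)²/41 + (63−60)²/60
   = 1.8228 + 0.7500 + 1.4464 + 0.2195 + 0.1500
Sum = 4.389

4.389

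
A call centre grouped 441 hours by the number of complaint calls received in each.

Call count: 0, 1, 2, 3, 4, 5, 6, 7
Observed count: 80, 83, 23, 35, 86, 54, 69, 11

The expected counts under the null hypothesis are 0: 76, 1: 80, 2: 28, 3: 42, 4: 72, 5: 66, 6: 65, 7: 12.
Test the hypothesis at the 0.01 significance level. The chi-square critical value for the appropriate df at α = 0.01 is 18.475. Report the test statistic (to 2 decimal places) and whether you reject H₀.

χ² = (80−76)²/76 + (83−80)²/80 + (23−28)²/28 + (35−42)²/42 + (86−72)²/72 + (54−66)²/66 + (69−65)²/65 + (11−12)²/12
   = 0.211 + 0.113 + 0.893 + 1.167 + 2.722 + 2.182 + 0.246 + 0.083
Sum = 7.62
df = 7. Since 7.62 < 18.475, we do not reject H₀.

7.62; do not reject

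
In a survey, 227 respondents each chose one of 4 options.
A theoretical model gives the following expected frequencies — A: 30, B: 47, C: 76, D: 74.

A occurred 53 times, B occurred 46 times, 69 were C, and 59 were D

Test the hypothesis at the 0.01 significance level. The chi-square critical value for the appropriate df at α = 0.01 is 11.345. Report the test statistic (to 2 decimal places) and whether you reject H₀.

cat         O        E   (O−E)²/E
A          53       30     17.633
B          46       47      0.021
C          69       76      0.645
D          59       74      3.041
Sum = 21.34
df = 3. Since 21.34 > 11.345, we reject H₀.

21.34; reject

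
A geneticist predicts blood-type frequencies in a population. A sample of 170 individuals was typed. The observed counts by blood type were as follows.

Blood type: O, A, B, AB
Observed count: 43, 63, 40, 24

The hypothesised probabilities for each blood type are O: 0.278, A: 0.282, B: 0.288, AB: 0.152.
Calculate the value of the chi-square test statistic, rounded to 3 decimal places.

6.886

Expected counts E_i = n·p_i: 170×0.278 = 47.26, 170×0.282 = 47.94, 170×0.288 = 48.96, 170×0.152 = 25.84.
χ² = (43−47.26)²/47.26 + (63−47.94)²/47.94 + (40−48.96)²/48.96 + (24−25.84)²/25.84
   = 0.3840 + 4.7310 + 1.6397 + 0.1310
Sum = 6.886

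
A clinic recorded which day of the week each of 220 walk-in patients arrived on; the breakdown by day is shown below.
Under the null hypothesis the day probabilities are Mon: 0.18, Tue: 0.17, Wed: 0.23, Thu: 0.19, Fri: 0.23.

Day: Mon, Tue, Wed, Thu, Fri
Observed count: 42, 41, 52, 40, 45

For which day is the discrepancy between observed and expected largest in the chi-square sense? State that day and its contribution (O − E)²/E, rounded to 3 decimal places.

Fri, 0.620

Expected counts E_i = n·p_i: 220×0.18 = 39.6, 220×0.17 = 37.4, 220×0.23 = 50.6, 220×0.19 = 41.8, 220×0.23 = 50.6.
Mon: (42 − 39.6)²/39.6 = 5.76/39.6 = 0.1455
Tue: (41 − 37.4)²/37.4 = 12.96/37.4 = 0.3465
Wed: (52 − 50.6)²/50.6 = 1.96/50.6 = 0.0387
Thu: (40 − 41.8)²/41.8 = 3.24/41.8 = 0.0775
Fri: (45 − 50.6)²/50.6 = 31.36/50.6 = 0.6198
The largest term is for Fri: 0.620.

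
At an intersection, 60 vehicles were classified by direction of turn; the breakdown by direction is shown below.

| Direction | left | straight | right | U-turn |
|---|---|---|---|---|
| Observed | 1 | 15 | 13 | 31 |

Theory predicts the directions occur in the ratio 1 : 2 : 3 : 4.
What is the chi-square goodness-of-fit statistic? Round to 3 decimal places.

8.347

Ratio total = 10. Expected counts: 60×1/10 = 6, 60×2/10 = 12, 60×3/10 = 18, 60×4/10 = 24.
cat           O        E   (O−E)²/E
left          1        6     4.1667
straight     15       12     0.7500
right        13       18     1.3889
U-turn       31       24     2.0417
Sum = 8.347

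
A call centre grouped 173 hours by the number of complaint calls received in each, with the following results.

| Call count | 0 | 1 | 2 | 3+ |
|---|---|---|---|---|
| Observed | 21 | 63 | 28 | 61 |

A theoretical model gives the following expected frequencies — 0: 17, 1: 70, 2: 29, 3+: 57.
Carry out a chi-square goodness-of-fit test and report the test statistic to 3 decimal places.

cat         O        E   (O−E)²/E
0          21       17     0.9412
1          63       70     0.7000
2          28       29     0.0345
3+         61       57     0.2807
Sum = 1.956

1.956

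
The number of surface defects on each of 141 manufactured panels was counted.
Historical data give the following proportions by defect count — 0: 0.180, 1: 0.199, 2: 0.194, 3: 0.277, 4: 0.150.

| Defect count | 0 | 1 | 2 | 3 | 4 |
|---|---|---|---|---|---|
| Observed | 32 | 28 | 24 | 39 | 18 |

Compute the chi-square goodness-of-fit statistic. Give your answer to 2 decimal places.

2.61

Expected counts E_i = n·p_i: 141×0.180 = 25.38, 141×0.199 = 28.059, 141×0.194 = 27.354, 141×0.277 = 39.057, 141×0.150 = 21.15.
χ² = (32−25.38)²/25.38 + (28−28.059)²/28.059 + (24−27.354)²/27.354 + (39−39.057)²/39.057 + (18−21.15)²/21.15
   = 1.727 + 0.000 + 0.411 + 0.000 + 0.469
Sum = 2.61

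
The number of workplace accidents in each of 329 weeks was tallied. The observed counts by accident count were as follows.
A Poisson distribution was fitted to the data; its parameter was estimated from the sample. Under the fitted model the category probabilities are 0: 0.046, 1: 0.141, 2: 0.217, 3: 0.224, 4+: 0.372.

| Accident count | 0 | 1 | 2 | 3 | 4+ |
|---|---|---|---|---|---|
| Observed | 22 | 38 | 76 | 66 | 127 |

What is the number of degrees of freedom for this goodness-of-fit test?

3

There are k = 5 categories and 1 parameter estimated from the data, so df = 5 − 1 − 1 = 3.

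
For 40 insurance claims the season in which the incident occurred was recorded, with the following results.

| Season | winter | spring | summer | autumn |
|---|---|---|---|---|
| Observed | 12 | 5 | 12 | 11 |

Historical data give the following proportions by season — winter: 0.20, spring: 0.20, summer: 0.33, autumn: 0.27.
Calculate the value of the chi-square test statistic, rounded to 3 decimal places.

3.238

Expected counts E_i = n·p_i: 40×0.20 = 8, 40×0.20 = 8, 40×0.33 = 13.2, 40×0.27 = 10.8.
cat         O        E   (O−E)²/E
winter     12        8     2.0000
spring      5        8     1.1250
summer     12     13.2     0.1091
autumn     11     10.8     0.0037
Sum = 3.238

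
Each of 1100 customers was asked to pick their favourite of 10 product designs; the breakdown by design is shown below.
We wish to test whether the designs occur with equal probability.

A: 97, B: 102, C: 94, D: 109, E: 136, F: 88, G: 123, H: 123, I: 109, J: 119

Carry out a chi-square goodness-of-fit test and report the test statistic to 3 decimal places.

18.818

Under H₀ each category has probability 1/10, so each expected count is 1100/10 = 110.
cat         O        E   (O−E)²/E
A          97      110     1.5364
B         102      110     0.5818
C          94      110     2.3273
D         109      110     0.0091
E         136      110     6.1455
F          88      110     4.4000
G         123      110     1.5364
H         123      110     1.5364
I         109      110     0.0091
J         119      110     0.7364
Sum = 18.818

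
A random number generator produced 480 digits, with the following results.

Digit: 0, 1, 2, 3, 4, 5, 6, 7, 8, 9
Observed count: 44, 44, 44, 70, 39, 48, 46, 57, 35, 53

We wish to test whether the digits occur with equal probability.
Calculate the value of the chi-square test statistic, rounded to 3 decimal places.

Under H₀ each category has probability 1/10, so each expected count is 480/10 = 48.
0: (44 − 48)²/48 = 16/48 = 0.3333
1: (44 − 48)²/48 = 16/48 = 0.3333
2: (44 − 48)²/48 = 16/48 = 0.3333
3: (70 − 48)²/48 = 484/48 = 10.0833
4: (39 − 48)²/48 = 81/48 = 1.6875
5: (48 − 48)²/48 = 0/48 = 0.0000
6: (46 − 48)²/48 = 4/48 = 0.0833
7: (57 − 48)²/48 = 81/48 = 1.6875
8: (35 − 48)²/48 = 169/48 = 3.5208
9: (53 − 48)²/48 = 25/48 = 0.5208
Sum = 18.583

18.583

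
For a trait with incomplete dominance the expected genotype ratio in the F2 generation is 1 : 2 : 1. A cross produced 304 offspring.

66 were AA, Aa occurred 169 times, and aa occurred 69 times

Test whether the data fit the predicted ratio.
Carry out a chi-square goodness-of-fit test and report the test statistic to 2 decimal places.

Ratio total = 4. Expected counts: 304×1/4 = 76, 304×2/4 = 152, 304×1/4 = 76.
cat         O        E   (O−E)²/E
AA         66       76      1.316
Aa        169      152      1.901
aa         69       76      0.645
Sum = 3.86

3.86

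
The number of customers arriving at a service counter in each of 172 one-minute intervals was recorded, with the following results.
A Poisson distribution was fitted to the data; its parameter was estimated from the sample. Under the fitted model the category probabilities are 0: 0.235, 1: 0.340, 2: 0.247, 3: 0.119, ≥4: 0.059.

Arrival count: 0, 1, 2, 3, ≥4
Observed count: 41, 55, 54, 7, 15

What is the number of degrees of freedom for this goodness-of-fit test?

There are k = 5 categories and 1 parameter estimated from the data, so df = 5 − 1 − 1 = 3.

3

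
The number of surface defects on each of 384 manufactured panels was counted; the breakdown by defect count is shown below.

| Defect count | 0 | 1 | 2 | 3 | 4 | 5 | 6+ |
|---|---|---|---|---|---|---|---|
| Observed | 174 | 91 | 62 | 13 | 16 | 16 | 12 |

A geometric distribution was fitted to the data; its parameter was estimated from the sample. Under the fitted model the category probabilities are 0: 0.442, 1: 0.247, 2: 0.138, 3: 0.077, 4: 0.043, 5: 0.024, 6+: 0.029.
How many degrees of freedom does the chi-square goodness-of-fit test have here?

There are k = 7 categories and 1 parameter estimated from the data, so df = 7 − 1 − 1 = 5.

5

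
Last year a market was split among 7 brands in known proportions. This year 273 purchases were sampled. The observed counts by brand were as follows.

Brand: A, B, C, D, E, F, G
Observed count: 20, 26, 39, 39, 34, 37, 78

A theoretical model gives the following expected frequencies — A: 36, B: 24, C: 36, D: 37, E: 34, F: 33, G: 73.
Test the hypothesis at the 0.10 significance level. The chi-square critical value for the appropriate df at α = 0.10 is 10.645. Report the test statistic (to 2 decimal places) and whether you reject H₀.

8.46; do not reject

χ² = (20−36)²/36 + (26−24)²/24 + (39−36)²/36 + (39−37)²/37 + (34−34)²/34 + (37−33)²/33 + (78−73)²/73
   = 7.111 + 0.167 + 0.250 + 0.108 + 0.000 + 0.485 + 0.342
Sum = 8.46
df = 6. Since 8.46 < 10.645, we do not reject H₀.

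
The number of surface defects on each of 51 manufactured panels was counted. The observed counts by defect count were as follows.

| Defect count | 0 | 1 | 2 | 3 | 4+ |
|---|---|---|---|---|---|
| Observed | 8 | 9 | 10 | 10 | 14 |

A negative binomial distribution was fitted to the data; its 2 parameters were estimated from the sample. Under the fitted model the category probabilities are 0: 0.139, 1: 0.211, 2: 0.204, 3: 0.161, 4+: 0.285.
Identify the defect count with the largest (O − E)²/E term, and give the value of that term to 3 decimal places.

Expected counts E_i = n·p_i: 51×0.139 = 7.089, 51×0.211 = 10.761, 51×0.204 = 10.404, 51×0.161 = 8.211, 51×0.285 = 14.535.
0: (8 − 7.089)²/7.089 = 0.829921/7.089 = 0.1171
1: (9 − 10.761)²/10.761 = 3.101121/10.761 = 0.2882
2: (10 − 10.404)²/10.404 = 0.163216/10.404 = 0.0157
3: (10 − 8.211)²/8.211 = 3.200521/8.211 = 0.3898
4+: (14 − 14.535)²/14.535 = 0.286225/14.535 = 0.0197
The largest term is for 3: 0.390.

3, 0.390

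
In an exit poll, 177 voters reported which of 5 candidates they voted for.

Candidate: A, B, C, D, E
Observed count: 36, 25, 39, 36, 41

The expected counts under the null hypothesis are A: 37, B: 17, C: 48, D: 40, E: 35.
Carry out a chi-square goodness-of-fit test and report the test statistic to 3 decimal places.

6.908

A: (36 − 37)²/37 = 1/37 = 0.0270
B: (25 − 17)²/17 = 64/17 = 3.7647
C: (39 − 48)²/48 = 81/48 = 1.6875
D: (36 − 40)²/40 = 16/40 = 0.4000
E: (41 − 35)²/35 = 36/35 = 1.0286
Sum = 6.908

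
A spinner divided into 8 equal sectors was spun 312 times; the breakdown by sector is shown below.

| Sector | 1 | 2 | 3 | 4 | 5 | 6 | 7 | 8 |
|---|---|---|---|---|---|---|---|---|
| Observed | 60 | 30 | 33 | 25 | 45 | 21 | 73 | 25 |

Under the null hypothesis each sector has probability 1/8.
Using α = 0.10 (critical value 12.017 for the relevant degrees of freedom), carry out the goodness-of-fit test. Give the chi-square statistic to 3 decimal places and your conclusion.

Expected count for each of the 8 categories: 312/8 = 39.
1: (60 − 39)²/39 = 441/39 = 11.3077
2: (30 − 39)²/39 = 81/39 = 2.0769
3: (33 − 39)²/39 = 36/39 = 0.9231
4: (25 − 39)²/39 = 196/39 = 5.0256
5: (45 − 39)²/39 = 36/39 = 0.9231
6: (21 − 39)²/39 = 324/39 = 8.3077
7: (73 − 39)²/39 = 1156/39 = 29.6410
8: (25 − 39)²/39 = 196/39 = 5.0256
Sum = 63.231
df = 7. Since 63.231 > 12.017, we reject H₀.

63.231; reject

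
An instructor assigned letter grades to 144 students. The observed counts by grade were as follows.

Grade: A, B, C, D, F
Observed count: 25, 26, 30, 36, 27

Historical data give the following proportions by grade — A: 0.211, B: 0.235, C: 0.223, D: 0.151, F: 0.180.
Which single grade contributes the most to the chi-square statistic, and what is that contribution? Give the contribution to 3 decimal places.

D, 9.347

Expected counts E_i = n·p_i: 144×0.211 = 30.384, 144×0.235 = 33.84, 144×0.223 = 32.112, 144×0.151 = 21.744, 144×0.180 = 25.92.
cat         O        E   (O−E)²/E
A          25   30.384     0.9540
B          26    33.84     1.8164
C          30   32.112     0.1389
D          36   21.744     9.3466
F          27    25.92     0.0450
The largest term is for D: 9.347.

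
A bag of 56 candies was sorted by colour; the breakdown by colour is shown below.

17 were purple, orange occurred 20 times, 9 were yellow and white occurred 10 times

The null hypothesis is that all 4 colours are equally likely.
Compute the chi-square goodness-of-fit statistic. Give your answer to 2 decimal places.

6.14

Expected count for each of the 4 categories: 56/4 = 14.
purple: (17 − 14)²/14 = 9/14 = 0.643
orange: (20 − 14)²/14 = 36/14 = 2.571
yellow: (9 − 14)²/14 = 25/14 = 1.786
white: (10 − 14)²/14 = 16/14 = 1.143
Sum = 6.14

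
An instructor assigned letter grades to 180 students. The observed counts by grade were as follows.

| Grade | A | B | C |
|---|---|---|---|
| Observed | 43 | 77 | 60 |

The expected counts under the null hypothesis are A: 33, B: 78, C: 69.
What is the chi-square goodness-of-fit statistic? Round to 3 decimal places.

4.217

χ² = (43−33)²/33 + (77−78)²/78 + (60−69)²/69
   = 3.0303 + 0.0128 + 1.1739
Sum = 4.217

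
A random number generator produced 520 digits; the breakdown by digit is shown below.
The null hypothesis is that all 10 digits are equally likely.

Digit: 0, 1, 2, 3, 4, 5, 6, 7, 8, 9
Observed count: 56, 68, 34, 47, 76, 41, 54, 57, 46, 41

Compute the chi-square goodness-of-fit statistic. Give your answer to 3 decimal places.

28.923

Under H₀ each category has probability 1/10, so each expected count is 520/10 = 52.
cat         O        E   (O−E)²/E
0          56       52     0.3077
1          68       52     4.9231
2          34       52     6.2308
3          47       52     0.4808
4          76       52    11.0769
5          41       52     2.3269
6          54       52     0.0769
7          57       52     0.4808
8          46       52     0.6923
9          41       52     2.3269
Sum = 28.923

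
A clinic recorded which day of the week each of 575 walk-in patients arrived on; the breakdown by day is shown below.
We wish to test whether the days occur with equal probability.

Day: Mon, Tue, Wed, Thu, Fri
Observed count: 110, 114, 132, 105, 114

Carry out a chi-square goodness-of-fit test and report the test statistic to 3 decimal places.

3.617

Under H₀ each category has probability 1/5, so each expected count is 575/5 = 115.
χ² = (110−115)²/115 + (114−115)²/115 + (132−115)²/115 + (105−115)²/115 + (114−115)²/115
   = 0.2174 + 0.0087 + 2.5130 + 0.8696 + 0.0087
Sum = 3.617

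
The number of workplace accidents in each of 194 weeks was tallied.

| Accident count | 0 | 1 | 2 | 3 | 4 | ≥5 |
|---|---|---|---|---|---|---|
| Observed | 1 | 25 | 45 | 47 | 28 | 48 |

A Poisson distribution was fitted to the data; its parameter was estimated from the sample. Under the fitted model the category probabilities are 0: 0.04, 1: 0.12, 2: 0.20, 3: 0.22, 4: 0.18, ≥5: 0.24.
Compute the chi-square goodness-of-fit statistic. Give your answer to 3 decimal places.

Expected counts E_i = n·p_i: 194×0.04 = 7.76, 194×0.12 = 23.28, 194×0.20 = 38.8, 194×0.22 = 42.68, 194×0.18 = 34.92, 194×0.24 = 46.56.
0: (1 − 7.76)²/7.76 = 45.6976/7.76 = 5.8889
1: (25 − 23.28)²/23.28 = 2.9584/23.28 = 0.1271
2: (45 − 38.8)²/38.8 = 38.44/38.8 = 0.9907
3: (47 − 42.68)²/42.68 = 18.6624/42.68 = 0.4373
4: (28 − 34.92)²/34.92 = 47.8864/34.92 = 1.3713
≥5: (48 − 46.56)²/46.56 = 2.0736/46.56 = 0.0445
Sum = 8.860

8.860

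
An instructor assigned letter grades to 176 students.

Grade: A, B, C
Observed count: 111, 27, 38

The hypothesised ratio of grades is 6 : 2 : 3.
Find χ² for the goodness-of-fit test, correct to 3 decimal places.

Ratio total = 11. Expected counts: 176×6/11 = 96, 176×2/11 = 32, 176×3/11 = 48.
cat         O        E   (O−E)²/E
A         111       96     2.3438
B          27       32     0.7813
C          38       48     2.0833
Sum = 5.208

5.208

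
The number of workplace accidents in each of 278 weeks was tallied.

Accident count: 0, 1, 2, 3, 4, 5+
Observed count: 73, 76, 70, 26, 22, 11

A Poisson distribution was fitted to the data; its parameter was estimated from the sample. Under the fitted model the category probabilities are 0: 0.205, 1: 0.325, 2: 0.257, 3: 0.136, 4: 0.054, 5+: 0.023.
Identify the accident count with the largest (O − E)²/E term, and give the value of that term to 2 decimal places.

0, 4.50

Expected counts E_i = n·p_i: 278×0.205 = 56.99, 278×0.325 = 90.35, 278×0.257 = 71.446, 278×0.136 = 37.808, 278×0.054 = 15.012, 278×0.023 = 6.394.
0: (73 − 56.99)²/56.99 = 256.3201/56.99 = 4.498
1: (76 − 90.35)²/90.35 = 205.9225/90.35 = 2.279
2: (70 − 71.446)²/71.446 = 2.090916/71.446 = 0.029
3: (26 − 37.808)²/37.808 = 139.428864/37.808 = 3.688
4: (22 − 15.012)²/15.012 = 48.832144/15.012 = 3.253
5+: (11 − 6.394)²/6.394 = 21.215236/6.394 = 3.318
The largest term is for 0: 4.50.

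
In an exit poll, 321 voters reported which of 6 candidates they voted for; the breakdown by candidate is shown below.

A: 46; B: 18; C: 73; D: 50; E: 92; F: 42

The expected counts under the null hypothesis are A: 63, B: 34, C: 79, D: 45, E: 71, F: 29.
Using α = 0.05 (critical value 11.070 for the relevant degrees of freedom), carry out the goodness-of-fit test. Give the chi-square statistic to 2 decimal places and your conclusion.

cat         O        E   (O−E)²/E
A          46       63      4.587
B          18       34      7.529
C          73       79      0.456
D          50       45      0.556
E          92       71      6.211
F          42       29      5.828
Sum = 25.17
df = 5. Since 25.17 > 11.070, we reject H₀.

25.17; reject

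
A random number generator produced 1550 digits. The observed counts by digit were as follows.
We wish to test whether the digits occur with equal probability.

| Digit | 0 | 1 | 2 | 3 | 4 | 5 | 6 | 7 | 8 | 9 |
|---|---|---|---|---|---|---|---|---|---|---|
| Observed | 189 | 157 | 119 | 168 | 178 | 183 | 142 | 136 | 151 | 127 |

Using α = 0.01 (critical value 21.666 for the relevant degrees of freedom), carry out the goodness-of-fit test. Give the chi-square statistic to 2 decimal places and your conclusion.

33.99; reject

Expected count for each of the 10 categories: 1550/10 = 155.
0: (189 − 155)²/155 = 1156/155 = 7.458
1: (157 − 155)²/155 = 4/155 = 0.026
2: (119 − 155)²/155 = 1296/155 = 8.361
3: (168 − 155)²/155 = 169/155 = 1.090
4: (178 − 155)²/155 = 529/155 = 3.413
5: (183 − 155)²/155 = 784/155 = 5.058
6: (142 − 155)²/155 = 169/155 = 1.090
7: (136 − 155)²/155 = 361/155 = 2.329
8: (151 − 155)²/155 = 16/155 = 0.103
9: (127 − 155)²/155 = 784/155 = 5.058
Sum = 33.99
df = 9. Since 33.99 > 21.666, we reject H₀.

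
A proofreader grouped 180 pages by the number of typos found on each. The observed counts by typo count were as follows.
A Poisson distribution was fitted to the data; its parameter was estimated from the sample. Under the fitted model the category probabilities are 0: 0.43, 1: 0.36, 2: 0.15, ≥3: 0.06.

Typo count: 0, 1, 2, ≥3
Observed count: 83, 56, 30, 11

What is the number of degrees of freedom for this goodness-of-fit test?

There are k = 4 categories and 1 parameter estimated from the data, so df = 4 − 1 − 1 = 2.

2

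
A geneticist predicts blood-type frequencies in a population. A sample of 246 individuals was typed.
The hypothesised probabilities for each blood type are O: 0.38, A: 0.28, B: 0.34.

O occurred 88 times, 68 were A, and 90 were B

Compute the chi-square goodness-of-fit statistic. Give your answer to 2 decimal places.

Expected counts E_i = n·p_i: 246×0.38 = 93.48, 246×0.28 = 68.88, 246×0.34 = 83.64.
cat         O        E   (O−E)²/E
O          88    93.48      0.321
A          68    68.88      0.011
B          90    83.64      0.484
Sum = 0.82

0.82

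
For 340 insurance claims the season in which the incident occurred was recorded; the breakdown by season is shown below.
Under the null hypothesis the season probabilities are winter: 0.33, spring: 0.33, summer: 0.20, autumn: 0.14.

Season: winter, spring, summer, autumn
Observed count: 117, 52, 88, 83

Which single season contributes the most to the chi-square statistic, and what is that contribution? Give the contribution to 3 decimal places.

spring, 32.300

Expected counts E_i = n·p_i: 340×0.33 = 112.2, 340×0.33 = 112.2, 340×0.20 = 68, 340×0.14 = 47.6.
winter: (117 − 112.2)²/112.2 = 23.04/112.2 = 0.2053
spring: (52 − 112.2)²/112.2 = 3624.04/112.2 = 32.2998
summer: (88 − 68)²/68 = 400/68 = 5.8824
autumn: (83 − 47.6)²/47.6 = 1253.16/47.6 = 26.3269
The largest term is for spring: 32.300.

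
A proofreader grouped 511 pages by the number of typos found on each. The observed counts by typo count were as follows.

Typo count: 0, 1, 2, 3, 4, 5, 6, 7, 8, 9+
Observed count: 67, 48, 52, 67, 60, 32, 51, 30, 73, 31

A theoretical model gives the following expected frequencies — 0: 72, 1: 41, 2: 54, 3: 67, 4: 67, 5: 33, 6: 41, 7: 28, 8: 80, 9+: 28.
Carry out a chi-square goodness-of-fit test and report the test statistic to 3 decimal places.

χ² = (67−72)²/72 + (48−41)²/41 + (52−54)²/54 + (67−67)²/67 + (60−67)²/67 + (32−33)²/33 + (51−41)²/41 + (30−28)²/28 + (73−80)²/80 + (31−28)²/28
   = 0.3472 + 1.1951 + 0.0741 + 0.0000 + 0.7313 + 0.0303 + 2.4390 + 0.1429 + 0.6125 + 0.3214
Sum = 5.894

5.894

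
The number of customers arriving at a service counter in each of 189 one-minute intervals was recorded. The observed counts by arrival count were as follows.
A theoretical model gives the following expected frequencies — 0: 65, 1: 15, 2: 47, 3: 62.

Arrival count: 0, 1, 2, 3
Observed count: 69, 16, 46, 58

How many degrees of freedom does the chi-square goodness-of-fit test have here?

There are k = 4 categories and no parameters were estimated from the data, so df = 4 − 1 = 3.

3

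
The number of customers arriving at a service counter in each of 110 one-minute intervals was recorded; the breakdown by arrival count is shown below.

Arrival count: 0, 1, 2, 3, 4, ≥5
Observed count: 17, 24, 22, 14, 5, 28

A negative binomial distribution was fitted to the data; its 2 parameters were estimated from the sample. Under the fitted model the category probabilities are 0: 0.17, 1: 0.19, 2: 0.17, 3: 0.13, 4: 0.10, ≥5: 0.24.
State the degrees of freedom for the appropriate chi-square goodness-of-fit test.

There are k = 6 categories and 2 parameters estimated from the data, so df = 6 − 1 − 2 = 3.

3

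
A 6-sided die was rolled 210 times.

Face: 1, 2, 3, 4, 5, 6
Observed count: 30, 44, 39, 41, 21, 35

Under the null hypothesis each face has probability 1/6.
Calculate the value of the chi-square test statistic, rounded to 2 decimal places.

10.11

Under H₀ each category has probability 1/6, so each expected count is 210/6 = 35.
1: (30 − 35)²/35 = 25/35 = 0.714
2: (44 − 35)²/35 = 81/35 = 2.314
3: (39 − 35)²/35 = 16/35 = 0.457
4: (41 − 35)²/35 = 36/35 = 1.029
5: (21 − 35)²/35 = 196/35 = 5.600
6: (35 − 35)²/35 = 0/35 = 0.000
Sum = 10.11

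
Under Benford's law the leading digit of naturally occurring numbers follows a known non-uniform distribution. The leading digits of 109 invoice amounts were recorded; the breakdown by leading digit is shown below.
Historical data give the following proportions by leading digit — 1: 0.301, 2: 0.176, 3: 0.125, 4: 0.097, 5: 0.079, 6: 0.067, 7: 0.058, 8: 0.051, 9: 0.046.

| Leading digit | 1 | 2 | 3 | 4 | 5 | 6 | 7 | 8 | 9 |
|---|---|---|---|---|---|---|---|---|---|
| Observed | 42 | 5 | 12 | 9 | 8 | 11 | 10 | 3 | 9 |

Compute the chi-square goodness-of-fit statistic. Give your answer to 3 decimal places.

Expected counts E_i = n·p_i: 109×0.301 = 32.809, 109×0.176 = 19.184, 109×0.125 = 13.625, 109×0.097 = 10.573, 109×0.079 = 8.611, 109×0.067 = 7.303, 109×0.058 = 6.322, 109×0.051 = 5.559, 109×0.046 = 5.014.
cat         O        E   (O−E)²/E
1          42   32.809     2.5747
2           5   19.184    10.4872
3          12   13.625     0.1938
4           9   10.573     0.2340
5           8    8.611     0.0434
6          11    7.303     1.8715
7          10    6.322     2.1398
8           3    5.559     1.1780
9           9    5.014     3.1688
Sum = 21.891

21.891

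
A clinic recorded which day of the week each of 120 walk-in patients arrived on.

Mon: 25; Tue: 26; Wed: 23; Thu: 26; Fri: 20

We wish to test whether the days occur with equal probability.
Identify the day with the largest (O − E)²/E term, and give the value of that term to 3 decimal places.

Under H₀ each category has probability 1/5, so each expected count is 120/5 = 24.
cat         O        E   (O−E)²/E
Mon        25       24     0.0417
Tue        26       24     0.1667
Wed        23       24     0.0417
Thu        26       24     0.1667
Fri        20       24     0.6667
The largest term is for Fri: 0.667.

Fri, 0.667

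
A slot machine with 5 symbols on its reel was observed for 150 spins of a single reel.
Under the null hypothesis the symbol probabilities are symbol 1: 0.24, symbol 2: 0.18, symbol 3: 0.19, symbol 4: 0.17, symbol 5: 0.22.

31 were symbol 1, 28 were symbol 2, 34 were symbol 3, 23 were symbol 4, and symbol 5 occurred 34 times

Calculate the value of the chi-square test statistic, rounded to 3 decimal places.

Expected counts E_i = n·p_i: 150×0.24 = 36, 150×0.18 = 27, 150×0.19 = 28.5, 150×0.17 = 25.5, 150×0.22 = 33.
χ² = (31−36)²/36 + (28−27)²/27 + (34−28.5)²/28.5 + (23−25.5)²/25.5 + (34−33)²/33
   = 0.6944 + 0.0370 + 1.0614 + 0.2451 + 0.0303
Sum = 2.068

2.068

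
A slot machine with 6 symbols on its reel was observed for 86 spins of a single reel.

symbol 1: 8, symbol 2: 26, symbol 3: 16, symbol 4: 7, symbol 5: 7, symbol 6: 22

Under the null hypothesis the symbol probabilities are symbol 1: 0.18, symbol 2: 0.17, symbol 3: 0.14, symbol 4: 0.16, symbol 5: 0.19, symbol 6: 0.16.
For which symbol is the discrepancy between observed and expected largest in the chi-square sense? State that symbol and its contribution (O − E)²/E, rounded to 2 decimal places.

symbol 2, 8.86

Expected counts E_i = n·p_i: 86×0.18 = 15.48, 86×0.17 = 14.62, 86×0.14 = 12.04, 86×0.16 = 13.76, 86×0.19 = 16.34, 86×0.16 = 13.76.
symbol 1: (8 − 15.48)²/15.48 = 55.9504/15.48 = 3.614
symbol 2: (26 − 14.62)²/14.62 = 129.5044/14.62 = 8.858
symbol 3: (16 − 12.04)²/12.04 = 15.6816/12.04 = 1.302
symbol 4: (7 − 13.76)²/13.76 = 45.6976/13.76 = 3.321
symbol 5: (7 − 16.34)²/16.34 = 87.2356/16.34 = 5.339
symbol 6: (22 − 13.76)²/13.76 = 67.8976/13.76 = 4.934
The largest term is for symbol 2: 8.86.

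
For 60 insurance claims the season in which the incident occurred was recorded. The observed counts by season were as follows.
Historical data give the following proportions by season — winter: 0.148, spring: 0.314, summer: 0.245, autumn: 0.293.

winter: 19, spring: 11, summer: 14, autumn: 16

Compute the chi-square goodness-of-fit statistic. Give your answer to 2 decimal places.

14.97

Expected counts E_i = n·p_i: 60×0.148 = 8.88, 60×0.314 = 18.84, 60×0.245 = 14.7, 60×0.293 = 17.58.
χ² = (19−8.88)²/8.88 + (11−18.84)²/18.84 + (14−14.7)²/14.7 + (16−17.58)²/17.58
   = 11.533 + 3.263 + 0.033 + 0.142
Sum = 14.97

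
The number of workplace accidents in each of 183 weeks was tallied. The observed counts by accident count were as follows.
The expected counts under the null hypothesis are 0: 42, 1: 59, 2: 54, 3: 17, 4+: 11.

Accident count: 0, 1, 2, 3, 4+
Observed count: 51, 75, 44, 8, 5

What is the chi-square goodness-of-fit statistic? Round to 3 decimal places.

16.157

cat         O        E   (O−E)²/E
0          51       42     1.9286
1          75       59     4.3390
2          44       54     1.8519
3           8       17     4.7647
4+          5       11     3.2727
Sum = 16.157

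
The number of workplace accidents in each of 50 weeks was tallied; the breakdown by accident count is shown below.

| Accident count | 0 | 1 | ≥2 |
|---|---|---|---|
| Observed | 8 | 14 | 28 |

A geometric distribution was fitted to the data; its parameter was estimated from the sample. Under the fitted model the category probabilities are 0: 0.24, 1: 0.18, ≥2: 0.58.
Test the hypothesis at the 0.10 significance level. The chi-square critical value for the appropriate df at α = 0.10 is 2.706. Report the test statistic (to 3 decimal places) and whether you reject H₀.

4.146; reject

Expected counts E_i = n·p_i: 50×0.24 = 12, 50×0.18 = 9, 50×0.58 = 29.
χ² = (8−12)²/12 + (14−9)²/9 + (28−29)²/29
   = 1.3333 + 2.7778 + 0.0345
Sum = 4.146
df = 1. Since 4.146 > 2.706, we reject H₀.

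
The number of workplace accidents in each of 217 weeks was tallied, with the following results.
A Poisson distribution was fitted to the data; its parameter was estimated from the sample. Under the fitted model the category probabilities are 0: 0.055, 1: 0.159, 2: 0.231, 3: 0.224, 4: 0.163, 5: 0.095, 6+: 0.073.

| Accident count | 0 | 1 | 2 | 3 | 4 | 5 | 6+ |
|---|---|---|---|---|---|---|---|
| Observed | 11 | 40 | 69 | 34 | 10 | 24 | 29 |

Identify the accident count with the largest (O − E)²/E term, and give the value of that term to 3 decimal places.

4, 18.198

Expected counts E_i = n·p_i: 217×0.055 = 11.935, 217×0.159 = 34.503, 217×0.231 = 50.127, 217×0.224 = 48.608, 217×0.163 = 35.371, 217×0.095 = 20.615, 217×0.073 = 15.841.
0: (11 − 11.935)²/11.935 = 0.874225/11.935 = 0.0732
1: (40 − 34.503)²/34.503 = 30.217009/34.503 = 0.8758
2: (69 − 50.127)²/50.127 = 356.190129/50.127 = 7.1058
3: (34 − 48.608)²/48.608 = 213.393664/48.608 = 4.3901
4: (10 − 35.371)²/35.371 = 643.687641/35.371 = 18.1982
5: (24 − 20.615)²/20.615 = 11.458225/20.615 = 0.5558
6+: (29 − 15.841)²/15.841 = 173.159281/15.841 = 10.9311
The largest term is for 4: 18.198.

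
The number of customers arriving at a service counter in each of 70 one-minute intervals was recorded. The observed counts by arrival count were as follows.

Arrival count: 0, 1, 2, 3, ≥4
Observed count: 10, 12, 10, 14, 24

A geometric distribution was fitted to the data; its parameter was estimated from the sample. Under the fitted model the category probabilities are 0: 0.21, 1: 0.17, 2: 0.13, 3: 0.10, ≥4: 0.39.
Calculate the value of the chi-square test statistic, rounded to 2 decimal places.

Expected counts E_i = n·p_i: 70×0.21 = 14.7, 70×0.17 = 11.9, 70×0.13 = 9.1, 70×0.10 = 7, 70×0.39 = 27.3.
0: (10 − 14.7)²/14.7 = 22.09/14.7 = 1.503
1: (12 − 11.9)²/11.9 = 0.01/11.9 = 0.001
2: (10 − 9.1)²/9.1 = 0.81/9.1 = 0.089
3: (14 − 7)²/7 = 49/7 = 7.000
≥4: (24 − 27.3)²/27.3 = 10.89/27.3 = 0.399
Sum = 8.99

8.99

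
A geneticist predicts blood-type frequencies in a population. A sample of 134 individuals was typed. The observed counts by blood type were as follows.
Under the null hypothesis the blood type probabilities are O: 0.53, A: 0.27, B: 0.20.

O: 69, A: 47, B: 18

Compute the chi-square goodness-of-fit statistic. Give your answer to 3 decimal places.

Expected counts E_i = n·p_i: 134×0.53 = 71.02, 134×0.27 = 36.18, 134×0.20 = 26.8.
χ² = (69−71.02)²/71.02 + (47−36.18)²/36.18 + (18−26.8)²/26.8
   = 0.0575 + 3.2358 + 2.8896
Sum = 6.183

6.183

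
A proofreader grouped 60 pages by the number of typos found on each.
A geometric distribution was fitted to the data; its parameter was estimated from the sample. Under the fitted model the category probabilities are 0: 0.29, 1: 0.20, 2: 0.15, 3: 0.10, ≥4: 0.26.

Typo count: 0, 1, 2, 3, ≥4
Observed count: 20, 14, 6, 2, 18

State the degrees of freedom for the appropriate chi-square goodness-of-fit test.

3

There are k = 5 categories and 1 parameter estimated from the data, so df = 5 − 1 − 1 = 3.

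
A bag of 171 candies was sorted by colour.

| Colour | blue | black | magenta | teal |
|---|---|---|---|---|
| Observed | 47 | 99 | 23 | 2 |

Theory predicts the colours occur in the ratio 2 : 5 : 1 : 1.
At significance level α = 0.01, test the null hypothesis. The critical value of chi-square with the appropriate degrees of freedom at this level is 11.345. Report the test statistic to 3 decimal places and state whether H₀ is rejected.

Ratio total = 9. Expected counts: 171×2/9 = 38, 171×5/9 = 95, 171×1/9 = 19, 171×1/9 = 19.
cat          O        E   (O−E)²/E
blue        47       38     2.1316
black       99       95     0.1684
magenta     23       19     0.8421
teal         2       19    15.2105
Sum = 18.353
df = 3. Since 18.353 > 11.345, we reject H₀.

18.353; reject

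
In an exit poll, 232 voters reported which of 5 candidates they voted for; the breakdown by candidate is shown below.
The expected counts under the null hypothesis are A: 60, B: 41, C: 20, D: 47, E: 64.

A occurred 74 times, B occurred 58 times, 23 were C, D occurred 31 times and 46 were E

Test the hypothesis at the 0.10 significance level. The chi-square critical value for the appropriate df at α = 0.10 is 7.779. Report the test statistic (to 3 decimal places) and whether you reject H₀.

21.275; reject

cat         O        E   (O−E)²/E
A          74       60     3.2667
B          58       41     7.0488
C          23       20     0.4500
D          31       47     5.4468
E          46       64     5.0625
Sum = 21.275
df = 4. Since 21.275 > 7.779, we reject H₀.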